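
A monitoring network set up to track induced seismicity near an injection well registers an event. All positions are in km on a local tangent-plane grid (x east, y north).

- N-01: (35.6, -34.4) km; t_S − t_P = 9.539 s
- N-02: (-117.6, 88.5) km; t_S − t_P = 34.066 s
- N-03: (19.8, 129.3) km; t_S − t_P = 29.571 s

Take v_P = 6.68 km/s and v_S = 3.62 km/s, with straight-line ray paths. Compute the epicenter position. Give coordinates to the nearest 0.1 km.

(77.3, -97.2)

Distance from S−P lag: d = Δt · v_P v_S / (v_P − v_S) = Δt · (6.68·3.62)/(6.68−3.62) ≈ 7.9025·Δt.
So d_N-01 = 75.38, d_N-02 = 269.21, d_N-03 = 233.68 km.
Circle about each station: (x − 35.6)² + (y + 34.4)² = 75.38²; (x + 117.6)² + (y − 88.5)² = 269.21²; (x − 19.8)² + (y − 129.3)² = 233.68².
Subtracting the N-01 equation from the N-02 and N-03 equations removes the quadratic terms:
-306.4 x + 245.8 y = -47580.59
-31.6 x + 327.4 y = -34264.39
Solving the 2×2 system: x ≈ 77.3, y ≈ -97.2 km.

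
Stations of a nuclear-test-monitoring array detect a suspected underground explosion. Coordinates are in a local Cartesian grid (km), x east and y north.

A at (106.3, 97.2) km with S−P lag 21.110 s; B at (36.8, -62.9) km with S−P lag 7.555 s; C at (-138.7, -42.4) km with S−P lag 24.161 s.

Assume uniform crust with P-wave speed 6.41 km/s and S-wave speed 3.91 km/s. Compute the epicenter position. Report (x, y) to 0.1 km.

x ≈ 92.7 km, y ≈ -114.0 km

Distance from S−P lag: d = Δt · v_P v_S / (v_P − v_S) = Δt · (6.41·3.91)/(6.41−3.91) ≈ 10.0252·Δt.
So d_A = 211.63, d_B = 75.74, d_C = 242.22 km.
Circle about each station: (x − 106.3)² + (y − 97.2)² = 211.63²; (x − 36.8)² + (y + 62.9)² = 75.74²; (x + 138.7)² + (y + 42.4)² = 242.22².
Subtracting the A equation from the B and C equations removes the quadratic terms:
-139.0 x − 320.2 y = 23613.83
-490.0 x − 279.2 y = -13595.35
Solving the 2×2 system: x ≈ 92.7, y ≈ -114.0 km.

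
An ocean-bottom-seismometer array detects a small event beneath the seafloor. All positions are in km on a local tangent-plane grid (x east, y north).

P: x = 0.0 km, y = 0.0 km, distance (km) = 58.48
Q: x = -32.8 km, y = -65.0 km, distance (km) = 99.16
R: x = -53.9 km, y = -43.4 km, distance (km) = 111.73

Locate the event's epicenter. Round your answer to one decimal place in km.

Circle about each station: x² + y² = 58.48²; (x + 32.8)² + (y + 65.0)² = 99.16²; (x + 53.9)² + (y + 43.4)² = 111.73².
Subtracting the P equation from the Q and R equations removes the quadratic terms:
-65.6 x − 130.0 y = -1111.96
-107.8 x − 86.8 y = -4274.91
Solving the 2×2 system: x ≈ 55.2, y ≈ -19.3 km.
Check against P (with the unrounded x, y): √(x²+y²) = 58.47 ≈ 58.48 km. ✓

55.2 km east, -19.3 km north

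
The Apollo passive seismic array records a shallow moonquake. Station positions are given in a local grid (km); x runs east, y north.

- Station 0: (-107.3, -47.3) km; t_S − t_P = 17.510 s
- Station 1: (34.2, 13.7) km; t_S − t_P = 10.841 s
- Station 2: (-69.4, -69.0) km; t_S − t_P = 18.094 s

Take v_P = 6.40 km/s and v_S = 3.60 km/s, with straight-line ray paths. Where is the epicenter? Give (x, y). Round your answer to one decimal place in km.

Distance from S−P lag: d = Δt · v_P v_S / (v_P − v_S) = Δt · (6.40·3.60)/(6.40−3.60) ≈ 8.2286·Δt.
So d_Station 0 = 144.08, d_Station 1 = 89.21, d_Station 2 = 148.89 km.
Circle about each station: (x + 107.3)² + (y + 47.3)² = 144.08²; (x − 34.2)² + (y − 13.7)² = 89.21²; (x + 69.4)² + (y + 69.0)² = 148.89².
Subtracting pairs of circle equations eliminates x²+y² and gives linear equations (the radical axes):
283.0 x + 122.0 y = 407.37
75.8 x − 43.4 y = -5582.41
Solving the 2×2 system: x ≈ -30.8, y ≈ 74.8 km.

(-30.8, 74.8)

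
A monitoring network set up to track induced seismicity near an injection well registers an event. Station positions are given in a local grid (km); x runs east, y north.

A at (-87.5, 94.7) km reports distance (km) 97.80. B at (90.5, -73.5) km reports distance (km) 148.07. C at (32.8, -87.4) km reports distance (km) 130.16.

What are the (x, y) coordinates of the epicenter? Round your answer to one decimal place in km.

Circle about each station: (x + 87.5)² + (y − 94.7)² = 97.80²; (x − 90.5)² + (y + 73.5)² = 148.07²; (x − 32.8)² + (y + 87.4)² = 130.16².
Subtracting pairs of circle equations eliminates x²+y² and gives linear equations (the radical axes):
356.0 x − 336.4 y = -15391.72
240.6 x − 364.2 y = -15286.53
Solving the 2×2 system: x ≈ -9.5, y ≈ 35.7 km.
Check against A (with the unrounded x, y): √((x + 87.5)²+(y − 94.7)²) = 97.80 ≈ 97.80 km. ✓

-9.5 km east, 35.7 km north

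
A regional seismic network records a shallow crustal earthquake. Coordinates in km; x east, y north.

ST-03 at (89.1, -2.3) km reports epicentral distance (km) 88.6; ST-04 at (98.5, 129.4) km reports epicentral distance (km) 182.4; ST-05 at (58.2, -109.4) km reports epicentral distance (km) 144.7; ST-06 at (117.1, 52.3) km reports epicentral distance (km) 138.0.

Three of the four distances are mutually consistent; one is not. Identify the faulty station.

Solve using three stations at a time. Using ST-03, ST-04, ST-06 (subtract circle equations pairwise → linear system) gives (x, y) ≈ (3.7, -26.5).
Distances from that point to each station vs reported:
  ST-03: calculated 88.8 vs reported 88.6 → residual 0.2 km
  ST-04: calculated 182.5 vs reported 182.4 → residual 0.1 km
  ST-05: calculated 99.2 vs reported 144.7 → residual 45.5 km
  ST-06: calculated 138.1 vs reported 138.0 → residual 0.1 km
ST-03, ST-04, ST-06 are mutually consistent (residuals ≈ 0); ST-05 is off by 45.5 km.

ST-05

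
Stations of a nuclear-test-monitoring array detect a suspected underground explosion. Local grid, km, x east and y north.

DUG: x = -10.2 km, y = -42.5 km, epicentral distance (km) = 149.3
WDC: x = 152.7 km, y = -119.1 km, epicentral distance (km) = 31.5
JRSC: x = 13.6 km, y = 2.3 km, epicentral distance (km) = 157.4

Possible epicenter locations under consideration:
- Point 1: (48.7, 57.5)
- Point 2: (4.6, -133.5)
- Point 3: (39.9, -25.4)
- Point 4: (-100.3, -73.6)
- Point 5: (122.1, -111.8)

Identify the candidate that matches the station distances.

Point 5

For each candidate, compare |candidate − station| to the reported distance:
Point 1: residuals DUG 33.2, WDC 173.4, JRSC 92.0 → max 173.4 km
Point 2: residuals DUG 57.1, WDC 117.3, JRSC 21.3 → max 117.3 km
Point 3: residuals DUG 96.4, WDC 115.1, JRSC 119.2 → max 119.2 km
Point 4: residuals DUG 54.0, WDC 225.6, JRSC 20.5 → max 225.6 km
Point 5: residuals DUG 0.1, WDC 0.0, JRSC 0.1 → max 0.1 km
Only Point 5 has all residuals ≈ 0.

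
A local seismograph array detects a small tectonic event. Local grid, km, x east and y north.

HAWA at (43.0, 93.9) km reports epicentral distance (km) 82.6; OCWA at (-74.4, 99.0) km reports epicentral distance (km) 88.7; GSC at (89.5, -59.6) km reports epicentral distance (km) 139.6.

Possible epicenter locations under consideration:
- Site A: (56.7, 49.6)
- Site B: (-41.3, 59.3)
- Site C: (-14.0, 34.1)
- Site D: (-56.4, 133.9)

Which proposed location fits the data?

For each candidate, compare |candidate − station| to the reported distance:
Site A: residuals HAWA 36.2, OCWA 51.4, GSC 25.6 → max 51.4 km
Site B: residuals HAWA 8.5, OCWA 37.0, GSC 37.2 → max 37.2 km
Site C: residuals HAWA 0.0, OCWA 0.0, GSC 0.0 → max 0.0 km
Site D: residuals HAWA 24.5, OCWA 49.4, GSC 102.7 → max 102.7 km
Only Site C has all residuals ≈ 0.

Site C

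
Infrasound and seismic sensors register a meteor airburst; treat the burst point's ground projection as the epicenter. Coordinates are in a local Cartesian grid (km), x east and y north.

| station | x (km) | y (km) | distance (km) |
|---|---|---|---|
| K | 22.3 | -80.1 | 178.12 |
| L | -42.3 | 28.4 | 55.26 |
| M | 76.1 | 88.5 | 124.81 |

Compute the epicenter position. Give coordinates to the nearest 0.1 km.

Circle about each station: (x − 22.3)² + (y + 80.1)² = 178.12²; (x + 42.3)² + (y − 28.4)² = 55.26²; (x − 76.1)² + (y − 88.5)² = 124.81².
Subtracting pairs of circle equations eliminates x²+y² and gives linear equations (the radical axes):
-129.2 x + 217.0 y = 24355.62
107.6 x + 337.2 y = 22859.36
Solving the 2×2 system: x ≈ -48.6, y ≈ 83.3 km.

x ≈ -48.6 km, y ≈ 83.3 km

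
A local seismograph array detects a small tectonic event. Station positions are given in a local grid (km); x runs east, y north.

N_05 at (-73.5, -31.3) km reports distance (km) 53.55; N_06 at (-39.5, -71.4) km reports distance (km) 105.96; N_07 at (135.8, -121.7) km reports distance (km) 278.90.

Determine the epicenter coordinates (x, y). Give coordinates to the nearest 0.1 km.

Circle about each station: (x + 73.5)² + (y + 31.3)² = 53.55²; (x + 39.5)² + (y + 71.4)² = 105.96²; (x − 135.8)² + (y + 121.7)² = 278.90².
Subtracting the N_05 equation from the N_06 and N_07 equations removes the quadratic terms:
68.0 x − 80.2 y = -8083.65
418.6 x − 180.8 y = -48047.02
Solving the 2×2 system: x ≈ -112.4, y ≈ 5.5 km.

-112.4 km east, 5.5 km north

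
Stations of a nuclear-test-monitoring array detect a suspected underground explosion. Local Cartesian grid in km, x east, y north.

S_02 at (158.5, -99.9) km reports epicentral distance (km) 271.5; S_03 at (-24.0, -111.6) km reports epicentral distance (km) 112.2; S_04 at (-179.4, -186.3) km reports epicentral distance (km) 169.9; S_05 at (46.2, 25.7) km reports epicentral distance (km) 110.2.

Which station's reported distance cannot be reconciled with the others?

S_05

Solve using three stations at a time. Using S_02, S_03, S_04 (subtract circle equations pairwise → linear system) gives (x, y) ≈ (-104.8, -33.5).
Distances from that point to each station vs reported:
  S_02: calculated 271.6 vs reported 271.5 → residual 0.1 km
  S_03: calculated 112.4 vs reported 112.2 → residual 0.2 km
  S_04: calculated 170.1 vs reported 169.9 → residual 0.2 km
  S_05: calculated 162.2 vs reported 110.2 → residual 52.0 km
S_02, S_03, S_04 are mutually consistent (residuals ≈ 0); S_05 is off by 52.0 km.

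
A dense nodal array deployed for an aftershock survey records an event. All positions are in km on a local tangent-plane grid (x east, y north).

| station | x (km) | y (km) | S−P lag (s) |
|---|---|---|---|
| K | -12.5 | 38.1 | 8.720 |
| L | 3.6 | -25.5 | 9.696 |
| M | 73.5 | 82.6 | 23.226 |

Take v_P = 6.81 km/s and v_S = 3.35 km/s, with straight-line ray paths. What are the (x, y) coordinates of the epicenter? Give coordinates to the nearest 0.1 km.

x ≈ -55.2 km, y ≈ -0.4 km

Distance from S−P lag: d = Δt · v_P v_S / (v_P − v_S) = Δt · (6.81·3.35)/(6.81−3.35) ≈ 6.5935·Δt.
So d_K = 57.50, d_L = 63.93, d_M = 153.14 km.
Circle about each station: (x + 12.5)² + (y − 38.1)² = 57.50²; (x − 3.6)² + (y + 25.5)² = 63.93²; (x − 73.5)² + (y − 82.6)² = 153.14².
Subtracting pairs of circle equations eliminates x²+y² and gives linear equations (the radical axes):
32.2 x − 127.2 y = -1725.44
172.0 x + 89.0 y = -9528.46
Solving the 2×2 system: x ≈ -55.2, y ≈ -0.4 km.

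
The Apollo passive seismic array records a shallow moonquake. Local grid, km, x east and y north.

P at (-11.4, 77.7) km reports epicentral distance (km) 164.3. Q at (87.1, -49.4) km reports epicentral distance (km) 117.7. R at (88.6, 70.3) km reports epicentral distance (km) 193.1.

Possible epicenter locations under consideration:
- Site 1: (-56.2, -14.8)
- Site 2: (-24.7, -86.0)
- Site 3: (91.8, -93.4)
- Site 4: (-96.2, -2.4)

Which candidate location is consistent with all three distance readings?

For each candidate, compare |candidate − station| to the reported distance:
Site 1: residuals P 61.5, Q 29.7, R 25.1 → max 61.5 km
Site 2: residuals P 0.1, Q 0.1, R 0.1 → max 0.1 km
Site 3: residuals P 35.5, Q 73.4, R 29.4 → max 73.4 km
Site 4: residuals P 47.7, Q 71.5, R 5.5 → max 71.5 km
Only Site 2 has all residuals ≈ 0.

Site 2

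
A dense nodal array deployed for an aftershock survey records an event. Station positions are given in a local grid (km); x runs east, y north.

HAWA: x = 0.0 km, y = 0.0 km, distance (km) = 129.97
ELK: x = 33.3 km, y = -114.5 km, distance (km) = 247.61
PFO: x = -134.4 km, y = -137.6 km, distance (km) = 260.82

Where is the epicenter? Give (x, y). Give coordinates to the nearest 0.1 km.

x ≈ -63.5 km, y ≈ 113.4 km

Circle about each station: x² + y² = 129.97²; (x − 33.3)² + (y + 114.5)² = 247.61²; (x + 134.4)² + (y + 137.6)² = 260.82².
Subtracting the HAWA equation from the ELK and PFO equations removes the quadratic terms:
66.6 x − 229.0 y = -30199.37
-268.8 x − 275.2 y = -14137.75
Solving the 2×2 system: x ≈ -63.5, y ≈ 113.4 km.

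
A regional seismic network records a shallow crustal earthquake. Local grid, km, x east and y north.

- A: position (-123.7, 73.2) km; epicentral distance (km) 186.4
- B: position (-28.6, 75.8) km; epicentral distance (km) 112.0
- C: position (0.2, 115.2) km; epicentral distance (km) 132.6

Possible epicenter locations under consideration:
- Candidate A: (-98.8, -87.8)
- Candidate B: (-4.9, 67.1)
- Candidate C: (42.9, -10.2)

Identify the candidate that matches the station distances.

For each candidate, compare |candidate − station| to the reported distance:
Candidate A: residuals A 23.5, B 66.0, C 93.3 → max 93.3 km
Candidate B: residuals A 67.4, B 86.8, C 84.2 → max 86.8 km
Candidate C: residuals A 0.1, B 0.2, C 0.1 → max 0.2 km
Only Candidate C has all residuals ≈ 0.

Candidate C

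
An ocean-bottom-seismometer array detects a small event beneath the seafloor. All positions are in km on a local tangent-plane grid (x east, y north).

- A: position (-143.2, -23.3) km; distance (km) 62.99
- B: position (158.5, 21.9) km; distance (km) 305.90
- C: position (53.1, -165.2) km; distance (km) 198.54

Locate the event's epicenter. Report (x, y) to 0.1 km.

-128.3 km east, -84.5 km north

Circle about each station: (x + 143.2)² + (y + 23.3)² = 62.99²; (x − 158.5)² + (y − 21.9)² = 305.90²; (x − 53.1)² + (y + 165.2)² = 198.54².
Subtracting the A equation from the B and C equations removes the quadratic terms:
603.4 x + 90.4 y = -85054.34
392.6 x − 283.8 y = -26388.87
Solving the 2×2 system: x ≈ -128.3, y ≈ -84.5 km.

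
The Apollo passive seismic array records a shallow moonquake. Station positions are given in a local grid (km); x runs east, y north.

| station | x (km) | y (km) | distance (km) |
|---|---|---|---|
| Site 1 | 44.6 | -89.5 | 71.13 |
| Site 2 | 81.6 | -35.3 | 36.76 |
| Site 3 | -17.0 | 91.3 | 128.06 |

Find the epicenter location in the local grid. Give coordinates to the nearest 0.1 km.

Circle about each station: (x − 44.6)² + (y + 89.5)² = 71.13²; (x − 81.6)² + (y + 35.3)² = 36.76²; (x + 17.0)² + (y − 91.3)² = 128.06².
Subtracting the Site 1 equation from the Site 2 and Site 3 equations removes the quadratic terms:
74.0 x + 108.4 y = 1613.42
-123.2 x + 361.6 y = -12714.61
Solving the 2×2 system: x ≈ 48.9, y ≈ -18.5 km.

(48.9, -18.5)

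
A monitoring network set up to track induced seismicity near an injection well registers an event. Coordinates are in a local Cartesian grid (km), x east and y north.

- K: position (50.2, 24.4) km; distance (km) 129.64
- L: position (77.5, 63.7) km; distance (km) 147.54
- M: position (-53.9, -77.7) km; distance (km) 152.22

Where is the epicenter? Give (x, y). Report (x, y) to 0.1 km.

x ≈ -69.7 km, y ≈ 73.7 km

Circle about each station: (x − 50.2)² + (y − 24.4)² = 129.64²; (x − 77.5)² + (y − 63.7)² = 147.54²; (x + 53.9)² + (y + 77.7)² = 152.22².
Subtracting the K equation from the L and M equations removes the quadratic terms:
54.6 x + 78.6 y = 1987.02
-208.2 x − 204.2 y = -537.30
Solving the 2×2 system: x ≈ -69.7, y ≈ 73.7 km.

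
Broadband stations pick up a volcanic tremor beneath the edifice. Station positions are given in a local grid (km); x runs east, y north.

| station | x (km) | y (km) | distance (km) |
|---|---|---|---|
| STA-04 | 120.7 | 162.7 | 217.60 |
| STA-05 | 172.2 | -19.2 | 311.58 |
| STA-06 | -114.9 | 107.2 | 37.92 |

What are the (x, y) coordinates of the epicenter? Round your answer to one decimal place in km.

(-95.7, 139.9)

Circle about each station: (x − 120.7)² + (y − 162.7)² = 217.60²; (x − 172.2)² + (y + 19.2)² = 311.58²; (x + 114.9)² + (y − 107.2)² = 37.92².
Subtracting pairs of circle equations eliminates x²+y² and gives linear equations (the radical axes):
103.0 x − 363.8 y = -60750.64
-471.2 x − 111.0 y = 29565.90
Solving the 2×2 system: x ≈ -95.7, y ≈ 139.9 km.
Check against STA-04 (with the unrounded x, y): √((x − 120.7)²+(y − 162.7)²) = 217.60 ≈ 217.60 km. ✓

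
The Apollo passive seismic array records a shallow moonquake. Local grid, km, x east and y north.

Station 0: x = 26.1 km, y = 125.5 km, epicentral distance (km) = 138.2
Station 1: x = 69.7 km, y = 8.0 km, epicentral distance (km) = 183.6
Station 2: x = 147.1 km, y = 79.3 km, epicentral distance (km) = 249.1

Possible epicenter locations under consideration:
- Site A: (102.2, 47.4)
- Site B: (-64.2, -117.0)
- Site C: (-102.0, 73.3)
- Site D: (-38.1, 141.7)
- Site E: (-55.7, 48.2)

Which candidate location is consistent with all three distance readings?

For each candidate, compare |candidate − station| to the reported distance:
Site A: residuals Station 0 29.2, Station 1 132.5, Station 2 194.0 → max 194.0 km
Site B: residuals Station 0 120.6, Station 1 0.4, Station 2 39.3 → max 120.6 km
Site C: residuals Station 0 0.1, Station 1 0.1, Station 2 0.1 → max 0.1 km
Site D: residuals Station 0 72.0, Station 1 11.9, Station 2 53.7 → max 72.0 km
Site E: residuals Station 0 25.7, Station 1 51.9, Station 2 43.9 → max 51.9 km
Only Site C has all residuals ≈ 0.

Site C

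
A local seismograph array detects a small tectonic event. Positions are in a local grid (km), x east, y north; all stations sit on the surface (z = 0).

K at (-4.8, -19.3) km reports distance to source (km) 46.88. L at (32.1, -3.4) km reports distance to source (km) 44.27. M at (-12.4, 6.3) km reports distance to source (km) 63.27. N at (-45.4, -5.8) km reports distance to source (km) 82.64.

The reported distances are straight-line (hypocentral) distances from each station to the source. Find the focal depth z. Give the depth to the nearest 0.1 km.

z ≈ 33.5 km

Each station gives a sphere (x−x_i)² + (y−y_i)² + z² = d_i² (stations at z=0).
Subtracting the K sphere from L and M: z² cancels, leaving linear equations in x and y:
73.8 x + 31.8 y = 884.34
-15.2 x + 51.2 y = -2007.44
Solving: x ≈ 25.602, y ≈ -31.607 km (keep extra digits for the depth step; rounded: 25.6, -31.6).
Then from the K sphere: z² = 46.88² − (x + 4.8)² − (y + 19.3)² with x = 25.602, y = -31.607, so z ≈ 33.496 ≈ 33.5 km.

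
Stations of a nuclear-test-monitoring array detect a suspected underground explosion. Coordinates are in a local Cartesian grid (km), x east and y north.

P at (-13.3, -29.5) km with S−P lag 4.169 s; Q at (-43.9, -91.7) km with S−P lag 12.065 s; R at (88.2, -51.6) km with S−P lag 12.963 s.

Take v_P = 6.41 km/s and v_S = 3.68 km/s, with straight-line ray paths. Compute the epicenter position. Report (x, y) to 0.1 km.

(-7.8, 6.1)

Distance from S−P lag: d = Δt · v_P v_S / (v_P − v_S) = Δt · (6.41·3.68)/(6.41−3.68) ≈ 8.6406·Δt.
So d_P = 36.02, d_Q = 104.25, d_R = 112.01 km.
Circle about each station: (x + 13.3)² + (y + 29.5)² = 36.02²; (x + 43.9)² + (y + 91.7)² = 104.25²; (x − 88.2)² + (y + 51.6)² = 112.01².
Subtracting the P equation from the Q and R equations removes the quadratic terms:
-61.2 x − 124.4 y = -281.66
203.0 x − 44.2 y = -1854.14
Solving the 2×2 system: x ≈ -7.8, y ≈ 6.1 km.
Check against P (with the unrounded x, y): √((x + 13.3)²+(y + 29.5)²) = 36.03 ≈ 36.02 km. ✓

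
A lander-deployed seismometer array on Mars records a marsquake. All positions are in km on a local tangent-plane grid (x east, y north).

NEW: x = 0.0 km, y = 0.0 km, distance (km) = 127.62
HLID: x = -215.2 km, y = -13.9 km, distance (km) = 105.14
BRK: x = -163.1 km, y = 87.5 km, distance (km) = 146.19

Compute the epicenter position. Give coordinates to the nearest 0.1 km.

Circle about each station: x² + y² = 127.62²; (x + 215.2)² + (y + 13.9)² = 105.14²; (x + 163.1)² + (y − 87.5)² = 146.19².
Subtracting pairs of circle equations eliminates x²+y² and gives linear equations (the radical axes):
-430.4 x − 27.8 y = 51736.69
-326.2 x + 175.0 y = 29173.21
Solving the 2×2 system: x ≈ -116.9, y ≈ -51.2 km.

x ≈ -116.9 km, y ≈ -51.2 km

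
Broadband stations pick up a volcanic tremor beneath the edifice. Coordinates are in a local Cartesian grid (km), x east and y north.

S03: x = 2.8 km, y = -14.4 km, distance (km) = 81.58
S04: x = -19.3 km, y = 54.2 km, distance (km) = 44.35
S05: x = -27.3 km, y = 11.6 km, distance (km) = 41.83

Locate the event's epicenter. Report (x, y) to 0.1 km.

Circle about each station: (x − 2.8)² + (y + 14.4)² = 81.58²; (x + 19.3)² + (y − 54.2)² = 44.35²; (x + 27.3)² + (y − 11.6)² = 41.83².
Subtracting pairs of circle equations eliminates x²+y² and gives linear equations (the radical axes):
-44.2 x + 137.2 y = 7783.30
-60.2 x + 52.0 y = 5570.20
Solving the 2×2 system: x ≈ -60.3, y ≈ 37.3 km.
Check against S03 (with the unrounded x, y): √((x − 2.8)²+(y + 14.4)²) = 81.58 ≈ 81.58 km. ✓

(-60.3, 37.3)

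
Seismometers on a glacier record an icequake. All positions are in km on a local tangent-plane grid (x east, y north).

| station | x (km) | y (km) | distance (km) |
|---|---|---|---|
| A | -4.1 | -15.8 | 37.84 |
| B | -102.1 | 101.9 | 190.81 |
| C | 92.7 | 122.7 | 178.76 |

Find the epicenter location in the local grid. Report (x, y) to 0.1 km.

23.2 km east, -42.0 km north

Circle about each station: (x + 4.1)² + (y + 15.8)² = 37.84²; (x + 102.1)² + (y − 101.9)² = 190.81²; (x − 92.7)² + (y − 122.7)² = 178.76².
Subtracting the A equation from the B and C equations removes the quadratic terms:
-196.0 x + 235.4 y = -14435.02
193.6 x + 277.0 y = -7141.14
Solving the 2×2 system: x ≈ 23.2, y ≈ -42.0 km.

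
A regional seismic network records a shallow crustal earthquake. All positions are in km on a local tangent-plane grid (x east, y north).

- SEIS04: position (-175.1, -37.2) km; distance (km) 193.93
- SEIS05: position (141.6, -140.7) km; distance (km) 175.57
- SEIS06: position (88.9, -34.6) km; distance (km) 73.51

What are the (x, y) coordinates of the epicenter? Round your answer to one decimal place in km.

Circle about each station: (x + 175.1)² + (y + 37.2)² = 193.93²; (x − 141.6)² + (y + 140.7)² = 175.57²; (x − 88.9)² + (y + 34.6)² = 73.51².
Subtracting pairs of circle equations eliminates x²+y² and gives linear equations (the radical axes):
633.4 x − 207.0 y = 14587.22
528.0 x + 5.2 y = 9261.64
Solving the 2×2 system: x ≈ 17.7, y ≈ -16.3 km.

x ≈ 17.7 km, y ≈ -16.3 km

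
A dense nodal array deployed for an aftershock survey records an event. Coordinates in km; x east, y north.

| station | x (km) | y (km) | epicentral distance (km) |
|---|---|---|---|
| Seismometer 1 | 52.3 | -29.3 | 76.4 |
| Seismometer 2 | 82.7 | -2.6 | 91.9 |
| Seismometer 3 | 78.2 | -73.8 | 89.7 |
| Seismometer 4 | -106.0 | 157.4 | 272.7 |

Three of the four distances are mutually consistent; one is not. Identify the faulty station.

Seismometer 2

Solve using three stations at a time. Using Seismometer 1, Seismometer 3, Seismometer 4 (subtract circle equations pairwise → linear system) gives (x, y) ≈ (120.4, 5.4).
Distances from that point to each station vs reported:
  Seismometer 1: calculated 76.4 vs reported 76.4 → residual 0.0 km
  Seismometer 2: calculated 38.5 vs reported 91.9 → residual 53.4 km
  Seismometer 3: calculated 89.7 vs reported 89.7 → residual 0.0 km
  Seismometer 4: calculated 272.7 vs reported 272.7 → residual 0.0 km
Seismometer 1, Seismometer 3, Seismometer 4 are mutually consistent (residuals ≈ 0); Seismometer 2 is off by 53.4 km.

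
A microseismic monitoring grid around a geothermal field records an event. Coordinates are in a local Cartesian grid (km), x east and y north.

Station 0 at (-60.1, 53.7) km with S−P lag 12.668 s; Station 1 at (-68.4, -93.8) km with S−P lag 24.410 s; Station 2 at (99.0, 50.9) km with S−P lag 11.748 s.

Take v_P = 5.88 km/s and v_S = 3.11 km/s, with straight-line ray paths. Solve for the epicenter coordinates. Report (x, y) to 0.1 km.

Distance from S−P lag: d = Δt · v_P v_S / (v_P − v_S) = Δt · (5.88·3.11)/(5.88−3.11) ≈ 6.6017·Δt.
So d_Station 0 = 83.63, d_Station 1 = 161.15, d_Station 2 = 77.56 km.
Circle about each station: (x + 60.1)² + (y − 53.7)² = 83.63²; (x + 68.4)² + (y + 93.8)² = 161.15²; (x − 99.0)² + (y − 50.9)² = 77.56².
Subtracting the Station 0 equation from the Station 1 and Station 2 equations removes the quadratic terms:
-16.6 x − 295.0 y = -11994.05
318.2 x − 5.6 y = 6874.53
Solving the 2×2 system: x ≈ 22.3, y ≈ 39.4 km.
Check against Station 0 (with the unrounded x, y): √((x + 60.1)²+(y − 53.7)²) = 83.63 ≈ 83.63 km. ✓

22.3 km east, 39.4 km north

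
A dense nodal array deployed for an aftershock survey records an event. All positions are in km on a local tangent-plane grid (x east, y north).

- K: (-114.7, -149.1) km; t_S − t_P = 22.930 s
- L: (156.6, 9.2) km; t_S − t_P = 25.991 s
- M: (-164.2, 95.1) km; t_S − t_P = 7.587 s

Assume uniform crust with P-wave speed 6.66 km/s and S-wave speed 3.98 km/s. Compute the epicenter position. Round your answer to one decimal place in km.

x ≈ -91.5 km, y ≈ 76.5 km

Distance from S−P lag: d = Δt · v_P v_S / (v_P − v_S) = Δt · (6.66·3.98)/(6.66−3.98) ≈ 9.8906·Δt.
So d_K = 226.79, d_L = 257.07, d_M = 75.04 km.
Circle about each station: (x + 114.7)² + (y + 149.1)² = 226.79²; (x − 156.6)² + (y − 9.2)² = 257.07²; (x + 164.2)² + (y − 95.1)² = 75.04².
Subtracting the K equation from the L and M equations removes the quadratic terms:
542.6 x + 316.6 y = -25429.98
-99.0 x + 488.4 y = 46421.45
Solving the 2×2 system: x ≈ -91.5, y ≈ 76.5 km.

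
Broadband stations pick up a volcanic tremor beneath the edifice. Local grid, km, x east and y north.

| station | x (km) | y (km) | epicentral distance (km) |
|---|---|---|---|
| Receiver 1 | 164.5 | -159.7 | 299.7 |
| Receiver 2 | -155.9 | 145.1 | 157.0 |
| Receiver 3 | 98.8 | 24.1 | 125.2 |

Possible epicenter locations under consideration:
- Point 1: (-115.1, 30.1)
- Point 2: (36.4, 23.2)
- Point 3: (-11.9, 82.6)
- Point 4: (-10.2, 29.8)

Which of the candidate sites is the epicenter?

Point 3

For each candidate, compare |candidate − station| to the reported distance:
Point 1: residuals Receiver 1 38.2, Receiver 2 35.0, Receiver 3 88.8 → max 88.8 km
Point 2: residuals Receiver 1 76.4, Receiver 2 70.7, Receiver 3 62.8 → max 76.4 km
Point 3: residuals Receiver 1 0.0, Receiver 2 0.0, Receiver 3 0.0 → max 0.0 km
Point 4: residuals Receiver 1 42.0, Receiver 2 28.8, Receiver 3 16.1 → max 42.0 km
Only Point 3 has all residuals ≈ 0.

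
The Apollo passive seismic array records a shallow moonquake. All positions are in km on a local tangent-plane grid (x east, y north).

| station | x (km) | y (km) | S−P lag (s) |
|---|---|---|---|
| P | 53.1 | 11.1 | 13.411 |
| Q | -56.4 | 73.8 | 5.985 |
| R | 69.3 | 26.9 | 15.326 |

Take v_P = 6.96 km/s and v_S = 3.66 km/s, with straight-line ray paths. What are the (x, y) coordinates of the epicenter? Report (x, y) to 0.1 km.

x ≈ -49.0 km, y ≈ 28.2 km

Distance from S−P lag: d = Δt · v_P v_S / (v_P − v_S) = Δt · (6.96·3.66)/(6.96−3.66) ≈ 7.7193·Δt.
So d_P = 103.52, d_Q = 46.20, d_R = 118.31 km.
Circle about each station: (x − 53.1)² + (y − 11.1)² = 103.52²; (x + 56.4)² + (y − 73.8)² = 46.20²; (x − 69.3)² + (y − 26.9)² = 118.31².
Subtracting the P equation from the Q and R equations removes the quadratic terms:
-219.0 x + 125.4 y = 14266.53
32.4 x + 31.6 y = -697.59
Solving the 2×2 system: x ≈ -49.0, y ≈ 28.2 km.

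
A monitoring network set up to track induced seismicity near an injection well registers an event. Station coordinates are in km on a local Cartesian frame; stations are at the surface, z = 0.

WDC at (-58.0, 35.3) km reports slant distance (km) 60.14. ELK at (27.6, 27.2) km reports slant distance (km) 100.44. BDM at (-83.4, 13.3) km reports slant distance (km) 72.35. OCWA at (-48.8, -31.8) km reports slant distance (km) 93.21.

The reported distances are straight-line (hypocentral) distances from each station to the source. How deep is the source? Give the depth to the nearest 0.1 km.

Each station gives a sphere (x−x_i)² + (y−y_i)² + z² = d_i² (stations at z=0).
Subtracting the WDC sphere from ELK and BDM: z² cancels, leaving linear equations in x and y:
171.2 x − 16.2 y = -9579.86
-50.8 x − 44.0 y = 904.66
Solving: x ≈ -52.200, y ≈ 39.707 km (keep extra digits for the depth step; rounded: -52.2, 39.7).
Then from the WDC sphere: z² = 60.14² − (x + 58.0)² − (y − 35.3)² with x = -52.200, y = 39.707, so z ≈ 59.697 ≈ 59.7 km.

59.7 km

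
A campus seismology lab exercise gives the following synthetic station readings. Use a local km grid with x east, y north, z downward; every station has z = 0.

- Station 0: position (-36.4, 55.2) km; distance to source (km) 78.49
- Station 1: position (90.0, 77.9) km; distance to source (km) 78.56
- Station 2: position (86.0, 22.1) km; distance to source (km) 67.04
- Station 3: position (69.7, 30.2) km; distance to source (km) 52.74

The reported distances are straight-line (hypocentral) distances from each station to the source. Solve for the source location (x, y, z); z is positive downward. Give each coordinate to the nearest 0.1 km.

Each station gives a sphere (x−x_i)² + (y−y_i)² + z² = d_i² (stations at z=0).
Subtracting the Station 0 sphere from Station 1 and Station 2: z² cancels, leaving linear equations in x and y:
252.8 x + 45.4 y = 9785.42
244.8 x − 66.2 y = 5178.73
Solving: x ≈ 31.703, y ≈ 39.006 km (keep extra digits for the depth step; rounded: 31.7, 39.0).
Then from the Station 0 sphere: z² = 78.49² − (x + 36.4)² − (y − 55.2)² with x = 31.703, y = 39.006, so z ≈ 35.502 ≈ 35.5 km.

(31.7, 39.0, 35.5)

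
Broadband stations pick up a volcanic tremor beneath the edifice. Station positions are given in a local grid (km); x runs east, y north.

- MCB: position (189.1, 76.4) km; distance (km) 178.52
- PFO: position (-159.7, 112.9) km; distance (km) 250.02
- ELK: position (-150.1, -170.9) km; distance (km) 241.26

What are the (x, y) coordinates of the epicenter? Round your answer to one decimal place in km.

45.6 km east, -29.8 km north

Circle about each station: (x − 189.1)² + (y − 76.4)² = 178.52²; (x + 159.7)² + (y − 112.9)² = 250.02²; (x + 150.1)² + (y + 170.9)² = 241.26².
Subtracting the MCB equation from the PFO and ELK equations removes the quadratic terms:
-697.6 x + 73.0 y = -33985.88
-678.4 x − 494.6 y = -16195.95
Solving the 2×2 system: x ≈ 45.6, y ≈ -29.8 km.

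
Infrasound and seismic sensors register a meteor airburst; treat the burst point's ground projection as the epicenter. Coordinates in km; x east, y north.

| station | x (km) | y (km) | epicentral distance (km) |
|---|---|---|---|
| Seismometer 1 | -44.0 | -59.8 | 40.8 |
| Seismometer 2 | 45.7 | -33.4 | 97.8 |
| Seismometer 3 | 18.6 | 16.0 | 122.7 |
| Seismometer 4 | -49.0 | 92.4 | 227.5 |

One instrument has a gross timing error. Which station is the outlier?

Solve using three stations at a time. Using Seismometer 1, Seismometer 2, Seismometer 3 (subtract circle equations pairwise → linear system) gives (x, y) ≈ (-28.2, -97.4).
Distances from that point to each station vs reported:
  Seismometer 1: calculated 40.8 vs reported 40.8 → residual 0.0 km
  Seismometer 2: calculated 97.8 vs reported 97.8 → residual 0.0 km
  Seismometer 3: calculated 122.7 vs reported 122.7 → residual 0.0 km
  Seismometer 4: calculated 190.9 vs reported 227.5 → residual 36.6 km
Seismometer 1, Seismometer 2, Seismometer 3 are mutually consistent (residuals ≈ 0); Seismometer 4 is off by 36.6 km.

Seismometer 4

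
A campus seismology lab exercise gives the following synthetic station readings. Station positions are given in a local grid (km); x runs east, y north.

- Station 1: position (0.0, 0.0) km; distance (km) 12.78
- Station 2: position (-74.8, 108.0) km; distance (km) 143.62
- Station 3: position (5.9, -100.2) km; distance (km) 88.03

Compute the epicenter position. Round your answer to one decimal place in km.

x ≈ 3.8 km, y ≈ -12.2 km

Circle about each station: x² + y² = 12.78²; (x + 74.8)² + (y − 108.0)² = 143.62²; (x − 5.9)² + (y + 100.2)² = 88.03².
Subtracting the Station 1 equation from the Station 2 and Station 3 equations removes the quadratic terms:
-149.6 x + 216.0 y = -3204.34
11.8 x − 200.4 y = 2488.90
Solving the 2×2 system: x ≈ 3.8, y ≈ -12.2 km.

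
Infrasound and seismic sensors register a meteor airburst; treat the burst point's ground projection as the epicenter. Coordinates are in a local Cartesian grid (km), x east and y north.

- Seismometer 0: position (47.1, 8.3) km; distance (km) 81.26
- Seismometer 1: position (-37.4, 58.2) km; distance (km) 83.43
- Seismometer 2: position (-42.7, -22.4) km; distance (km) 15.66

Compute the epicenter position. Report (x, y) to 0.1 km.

-27.2 km east, -24.6 km north

Circle about each station: (x − 47.1)² + (y − 8.3)² = 81.26²; (x + 37.4)² + (y − 58.2)² = 83.43²; (x + 42.7)² + (y + 22.4)² = 15.66².
Subtracting the Seismometer 0 equation from the Seismometer 1 and Seismometer 2 equations removes the quadratic terms:
-169.0 x + 99.8 y = 2141.32
-179.6 x − 61.4 y = 6395.70
Solving the 2×2 system: x ≈ -27.2, y ≈ -24.6 km.
Check against Seismometer 0 (with the unrounded x, y): √((x − 47.1)²+(y − 8.3)²) = 81.26 ≈ 81.26 km. ✓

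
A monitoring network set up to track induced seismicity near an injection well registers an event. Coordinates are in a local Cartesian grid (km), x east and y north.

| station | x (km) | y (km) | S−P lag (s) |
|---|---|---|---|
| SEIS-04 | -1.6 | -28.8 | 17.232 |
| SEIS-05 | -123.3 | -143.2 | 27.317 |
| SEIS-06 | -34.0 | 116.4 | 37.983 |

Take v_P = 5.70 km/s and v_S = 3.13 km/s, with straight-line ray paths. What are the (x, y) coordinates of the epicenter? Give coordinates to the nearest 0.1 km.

65.7 km east, -127.7 km north

Distance from S−P lag: d = Δt · v_P v_S / (v_P − v_S) = Δt · (5.70·3.13)/(5.70−3.13) ≈ 6.9420·Δt.
So d_SEIS-04 = 119.62, d_SEIS-05 = 189.64, d_SEIS-06 = 263.68 km.
Circle about each station: (x + 1.6)² + (y + 28.8)² = 119.62²; (x + 123.3)² + (y + 143.2)² = 189.64²; (x + 34.0)² + (y − 116.4)² = 263.68².
Subtracting pairs of circle equations eliminates x²+y² and gives linear equations (the radical axes):
-243.4 x − 228.8 y = 13222.74
-64.8 x + 290.4 y = -41345.24
Solving the 2×2 system: x ≈ 65.7, y ≈ -127.7 km.
Check against SEIS-04 (with the unrounded x, y): √((x + 1.6)²+(y + 28.8)²) = 119.65 ≈ 119.62 km. ✓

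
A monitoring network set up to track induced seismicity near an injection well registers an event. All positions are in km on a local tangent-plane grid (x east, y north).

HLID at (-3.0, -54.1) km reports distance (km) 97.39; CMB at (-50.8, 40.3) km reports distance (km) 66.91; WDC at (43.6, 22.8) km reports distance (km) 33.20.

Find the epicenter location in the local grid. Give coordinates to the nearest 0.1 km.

Circle about each station: (x + 3.0)² + (y + 54.1)² = 97.39²; (x + 50.8)² + (y − 40.3)² = 66.91²; (x − 43.6)² + (y − 22.8)² = 33.20².
Subtracting the HLID equation from the CMB and WDC equations removes the quadratic terms:
-95.6 x + 188.8 y = 6276.78
93.2 x + 153.8 y = 7867.56
Solving the 2×2 system: x ≈ 16.1, y ≈ 41.4 km.
Check against HLID (with the unrounded x, y): √((x + 3.0)²+(y + 54.1)²) = 97.39 ≈ 97.39 km. ✓

x ≈ 16.1 km, y ≈ 41.4 km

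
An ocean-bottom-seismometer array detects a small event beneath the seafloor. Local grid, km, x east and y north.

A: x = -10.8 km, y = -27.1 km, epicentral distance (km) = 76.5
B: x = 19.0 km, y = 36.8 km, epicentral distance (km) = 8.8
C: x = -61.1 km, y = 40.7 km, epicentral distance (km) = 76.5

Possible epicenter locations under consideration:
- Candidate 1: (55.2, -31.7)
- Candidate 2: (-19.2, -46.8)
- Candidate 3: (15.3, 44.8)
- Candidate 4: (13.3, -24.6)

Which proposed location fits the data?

Candidate 3

For each candidate, compare |candidate − station| to the reported distance:
Candidate 1: residuals A 10.3, B 68.7, C 60.5 → max 68.7 km
Candidate 2: residuals A 55.1, B 83.1, C 20.5 → max 83.1 km
Candidate 3: residuals A 0.0, B 0.0, C 0.0 → max 0.0 km
Candidate 4: residuals A 52.3, B 52.9, C 22.5 → max 52.9 km
Only Candidate 3 has all residuals ≈ 0.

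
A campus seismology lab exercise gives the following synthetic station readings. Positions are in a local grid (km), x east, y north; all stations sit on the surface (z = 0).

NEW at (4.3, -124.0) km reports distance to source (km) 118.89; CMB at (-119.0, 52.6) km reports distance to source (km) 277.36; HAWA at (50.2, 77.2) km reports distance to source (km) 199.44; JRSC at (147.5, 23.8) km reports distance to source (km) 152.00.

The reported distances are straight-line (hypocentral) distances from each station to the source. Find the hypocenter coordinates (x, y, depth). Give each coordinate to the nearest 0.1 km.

Each station gives a sphere (x−x_i)² + (y−y_i)² + z² = d_i² (stations at z=0).
Subtracting the NEW sphere from CMB and HAWA: z² cancels, leaving linear equations in x and y:
-246.6 x + 353.2 y = -61260.47
91.8 x + 402.4 y = -32556.09
Solving: x ≈ 99.900, y ≈ -103.695 km (keep extra digits for the depth step; rounded: 99.9, -103.7).
Then from the NEW sphere: z² = 118.89² − (x − 4.3)² − (y + 124.0)² with x = 99.900, y = -103.695, so z ≈ 67.699 ≈ 67.7 km.
Check against JRSC (with the unrounded solution): distance 152.00 ≈ 152.00 km. ✓

x ≈ 99.9 km, y ≈ -103.7 km, depth ≈ 67.7 km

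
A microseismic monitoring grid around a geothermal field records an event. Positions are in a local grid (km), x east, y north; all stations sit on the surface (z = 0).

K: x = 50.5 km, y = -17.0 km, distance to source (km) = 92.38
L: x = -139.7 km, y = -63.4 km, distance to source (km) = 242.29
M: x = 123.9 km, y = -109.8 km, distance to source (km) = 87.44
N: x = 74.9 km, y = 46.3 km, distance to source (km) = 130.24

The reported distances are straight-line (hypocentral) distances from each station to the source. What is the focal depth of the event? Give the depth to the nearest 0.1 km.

Each station gives a sphere (x−x_i)² + (y−y_i)² + z² = d_i² (stations at z=0).
Subtracting the K sphere from L and M: z² cancels, leaving linear equations in x and y:
-380.4 x − 92.8 y = -29473.98
146.8 x − 185.6 y = 25456.31
Solving: x ≈ 92.997, y ≈ -63.601 km (keep extra digits for the depth step; rounded: 93.0, -63.6).
Then from the K sphere: z² = 92.38² − (x − 50.5)² − (y + 17.0)² with x = 92.997, y = -63.601, so z ≈ 67.501 ≈ 67.5 km.

depth ≈ 67.5 km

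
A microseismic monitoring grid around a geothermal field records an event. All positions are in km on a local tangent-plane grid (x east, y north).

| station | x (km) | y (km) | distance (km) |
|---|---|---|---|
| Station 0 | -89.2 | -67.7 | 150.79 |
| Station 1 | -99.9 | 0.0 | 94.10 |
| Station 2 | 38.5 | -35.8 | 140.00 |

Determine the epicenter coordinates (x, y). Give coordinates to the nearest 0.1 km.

Circle about each station: (x + 89.2)² + (y + 67.7)² = 150.79²; (x + 99.9)² + y² = 94.10²; (x − 38.5)² + (y + 35.8)² = 140.00².
Subtracting pairs of circle equations eliminates x²+y² and gives linear equations (the radical axes):
-21.4 x + 135.4 y = 11322.89
255.4 x + 63.8 y = -6638.42
Solving the 2×2 system: x ≈ -45.1, y ≈ 76.5 km.

-45.1 km east, 76.5 km north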